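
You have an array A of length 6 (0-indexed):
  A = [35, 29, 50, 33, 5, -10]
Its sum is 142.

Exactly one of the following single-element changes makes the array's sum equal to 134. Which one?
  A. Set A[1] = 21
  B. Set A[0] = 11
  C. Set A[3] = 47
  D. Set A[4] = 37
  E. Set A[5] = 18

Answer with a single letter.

Answer: A

Derivation:
Option A: A[1] 29->21, delta=-8, new_sum=142+(-8)=134 <-- matches target
Option B: A[0] 35->11, delta=-24, new_sum=142+(-24)=118
Option C: A[3] 33->47, delta=14, new_sum=142+(14)=156
Option D: A[4] 5->37, delta=32, new_sum=142+(32)=174
Option E: A[5] -10->18, delta=28, new_sum=142+(28)=170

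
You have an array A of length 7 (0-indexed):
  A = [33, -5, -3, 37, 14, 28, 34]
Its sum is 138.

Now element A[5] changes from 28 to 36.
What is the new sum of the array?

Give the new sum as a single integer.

Old value at index 5: 28
New value at index 5: 36
Delta = 36 - 28 = 8
New sum = old_sum + delta = 138 + (8) = 146

Answer: 146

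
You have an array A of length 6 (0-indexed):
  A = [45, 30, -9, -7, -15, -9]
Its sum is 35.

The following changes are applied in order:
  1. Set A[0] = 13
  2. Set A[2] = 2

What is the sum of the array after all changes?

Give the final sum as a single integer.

Answer: 14

Derivation:
Initial sum: 35
Change 1: A[0] 45 -> 13, delta = -32, sum = 3
Change 2: A[2] -9 -> 2, delta = 11, sum = 14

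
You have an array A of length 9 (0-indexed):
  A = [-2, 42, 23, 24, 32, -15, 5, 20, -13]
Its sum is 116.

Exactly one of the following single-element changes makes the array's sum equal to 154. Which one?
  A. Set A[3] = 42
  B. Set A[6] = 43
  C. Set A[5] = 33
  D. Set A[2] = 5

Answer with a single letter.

Option A: A[3] 24->42, delta=18, new_sum=116+(18)=134
Option B: A[6] 5->43, delta=38, new_sum=116+(38)=154 <-- matches target
Option C: A[5] -15->33, delta=48, new_sum=116+(48)=164
Option D: A[2] 23->5, delta=-18, new_sum=116+(-18)=98

Answer: B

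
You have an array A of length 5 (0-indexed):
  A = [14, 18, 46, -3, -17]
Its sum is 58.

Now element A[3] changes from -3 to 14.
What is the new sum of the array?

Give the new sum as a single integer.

Answer: 75

Derivation:
Old value at index 3: -3
New value at index 3: 14
Delta = 14 - -3 = 17
New sum = old_sum + delta = 58 + (17) = 75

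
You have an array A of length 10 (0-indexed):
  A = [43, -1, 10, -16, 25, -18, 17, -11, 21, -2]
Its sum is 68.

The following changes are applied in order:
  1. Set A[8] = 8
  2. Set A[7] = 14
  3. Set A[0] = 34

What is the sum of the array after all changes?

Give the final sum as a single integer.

Answer: 71

Derivation:
Initial sum: 68
Change 1: A[8] 21 -> 8, delta = -13, sum = 55
Change 2: A[7] -11 -> 14, delta = 25, sum = 80
Change 3: A[0] 43 -> 34, delta = -9, sum = 71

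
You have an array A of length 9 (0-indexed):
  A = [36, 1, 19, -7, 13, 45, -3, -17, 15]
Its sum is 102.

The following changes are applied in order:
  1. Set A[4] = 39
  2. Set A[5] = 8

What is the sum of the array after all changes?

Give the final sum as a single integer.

Answer: 91

Derivation:
Initial sum: 102
Change 1: A[4] 13 -> 39, delta = 26, sum = 128
Change 2: A[5] 45 -> 8, delta = -37, sum = 91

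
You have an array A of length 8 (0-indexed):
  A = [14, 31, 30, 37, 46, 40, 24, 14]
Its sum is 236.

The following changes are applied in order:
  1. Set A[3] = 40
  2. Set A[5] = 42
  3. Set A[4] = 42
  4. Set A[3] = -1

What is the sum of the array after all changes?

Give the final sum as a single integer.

Answer: 196

Derivation:
Initial sum: 236
Change 1: A[3] 37 -> 40, delta = 3, sum = 239
Change 2: A[5] 40 -> 42, delta = 2, sum = 241
Change 3: A[4] 46 -> 42, delta = -4, sum = 237
Change 4: A[3] 40 -> -1, delta = -41, sum = 196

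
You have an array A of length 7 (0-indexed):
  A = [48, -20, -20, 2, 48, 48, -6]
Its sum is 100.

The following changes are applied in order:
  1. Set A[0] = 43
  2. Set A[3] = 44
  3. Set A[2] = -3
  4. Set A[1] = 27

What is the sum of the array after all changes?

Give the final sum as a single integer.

Answer: 201

Derivation:
Initial sum: 100
Change 1: A[0] 48 -> 43, delta = -5, sum = 95
Change 2: A[3] 2 -> 44, delta = 42, sum = 137
Change 3: A[2] -20 -> -3, delta = 17, sum = 154
Change 4: A[1] -20 -> 27, delta = 47, sum = 201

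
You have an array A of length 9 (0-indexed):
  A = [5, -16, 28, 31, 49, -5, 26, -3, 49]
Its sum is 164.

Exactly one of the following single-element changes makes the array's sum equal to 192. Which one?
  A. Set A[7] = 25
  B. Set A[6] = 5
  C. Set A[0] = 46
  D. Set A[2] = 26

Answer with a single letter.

Answer: A

Derivation:
Option A: A[7] -3->25, delta=28, new_sum=164+(28)=192 <-- matches target
Option B: A[6] 26->5, delta=-21, new_sum=164+(-21)=143
Option C: A[0] 5->46, delta=41, new_sum=164+(41)=205
Option D: A[2] 28->26, delta=-2, new_sum=164+(-2)=162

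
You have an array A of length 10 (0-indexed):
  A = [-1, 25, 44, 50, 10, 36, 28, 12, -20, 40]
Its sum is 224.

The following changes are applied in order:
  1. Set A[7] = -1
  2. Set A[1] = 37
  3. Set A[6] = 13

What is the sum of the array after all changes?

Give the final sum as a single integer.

Answer: 208

Derivation:
Initial sum: 224
Change 1: A[7] 12 -> -1, delta = -13, sum = 211
Change 2: A[1] 25 -> 37, delta = 12, sum = 223
Change 3: A[6] 28 -> 13, delta = -15, sum = 208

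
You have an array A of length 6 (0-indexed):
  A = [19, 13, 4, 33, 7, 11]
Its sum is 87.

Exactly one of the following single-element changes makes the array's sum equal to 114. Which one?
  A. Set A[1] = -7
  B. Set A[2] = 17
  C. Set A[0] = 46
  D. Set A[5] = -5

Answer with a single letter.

Option A: A[1] 13->-7, delta=-20, new_sum=87+(-20)=67
Option B: A[2] 4->17, delta=13, new_sum=87+(13)=100
Option C: A[0] 19->46, delta=27, new_sum=87+(27)=114 <-- matches target
Option D: A[5] 11->-5, delta=-16, new_sum=87+(-16)=71

Answer: C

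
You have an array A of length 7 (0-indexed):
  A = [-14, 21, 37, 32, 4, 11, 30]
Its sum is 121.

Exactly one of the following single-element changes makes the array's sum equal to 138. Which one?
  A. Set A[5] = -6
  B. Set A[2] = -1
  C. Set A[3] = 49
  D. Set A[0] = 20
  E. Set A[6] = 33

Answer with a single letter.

Option A: A[5] 11->-6, delta=-17, new_sum=121+(-17)=104
Option B: A[2] 37->-1, delta=-38, new_sum=121+(-38)=83
Option C: A[3] 32->49, delta=17, new_sum=121+(17)=138 <-- matches target
Option D: A[0] -14->20, delta=34, new_sum=121+(34)=155
Option E: A[6] 30->33, delta=3, new_sum=121+(3)=124

Answer: C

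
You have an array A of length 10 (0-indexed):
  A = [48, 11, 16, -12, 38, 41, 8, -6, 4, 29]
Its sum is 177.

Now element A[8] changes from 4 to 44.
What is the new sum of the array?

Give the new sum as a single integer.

Old value at index 8: 4
New value at index 8: 44
Delta = 44 - 4 = 40
New sum = old_sum + delta = 177 + (40) = 217

Answer: 217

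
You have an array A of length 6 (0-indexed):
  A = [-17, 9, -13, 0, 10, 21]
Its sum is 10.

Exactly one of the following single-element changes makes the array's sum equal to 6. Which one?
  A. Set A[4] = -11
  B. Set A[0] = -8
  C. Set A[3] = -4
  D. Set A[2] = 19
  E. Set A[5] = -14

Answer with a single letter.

Option A: A[4] 10->-11, delta=-21, new_sum=10+(-21)=-11
Option B: A[0] -17->-8, delta=9, new_sum=10+(9)=19
Option C: A[3] 0->-4, delta=-4, new_sum=10+(-4)=6 <-- matches target
Option D: A[2] -13->19, delta=32, new_sum=10+(32)=42
Option E: A[5] 21->-14, delta=-35, new_sum=10+(-35)=-25

Answer: C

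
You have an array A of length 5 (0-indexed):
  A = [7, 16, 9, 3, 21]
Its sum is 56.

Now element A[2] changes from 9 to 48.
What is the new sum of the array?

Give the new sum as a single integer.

Old value at index 2: 9
New value at index 2: 48
Delta = 48 - 9 = 39
New sum = old_sum + delta = 56 + (39) = 95

Answer: 95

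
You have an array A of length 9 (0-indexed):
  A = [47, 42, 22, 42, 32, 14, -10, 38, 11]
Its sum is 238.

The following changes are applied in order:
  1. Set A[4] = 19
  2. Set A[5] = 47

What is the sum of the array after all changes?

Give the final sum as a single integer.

Answer: 258

Derivation:
Initial sum: 238
Change 1: A[4] 32 -> 19, delta = -13, sum = 225
Change 2: A[5] 14 -> 47, delta = 33, sum = 258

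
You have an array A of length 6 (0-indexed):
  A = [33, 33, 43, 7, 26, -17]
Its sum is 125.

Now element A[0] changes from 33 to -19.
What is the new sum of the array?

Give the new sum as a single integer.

Answer: 73

Derivation:
Old value at index 0: 33
New value at index 0: -19
Delta = -19 - 33 = -52
New sum = old_sum + delta = 125 + (-52) = 73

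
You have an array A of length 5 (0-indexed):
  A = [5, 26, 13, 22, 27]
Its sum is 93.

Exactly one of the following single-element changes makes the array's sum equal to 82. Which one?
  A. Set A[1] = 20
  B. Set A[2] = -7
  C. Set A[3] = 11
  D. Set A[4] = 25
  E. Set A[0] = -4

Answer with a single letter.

Option A: A[1] 26->20, delta=-6, new_sum=93+(-6)=87
Option B: A[2] 13->-7, delta=-20, new_sum=93+(-20)=73
Option C: A[3] 22->11, delta=-11, new_sum=93+(-11)=82 <-- matches target
Option D: A[4] 27->25, delta=-2, new_sum=93+(-2)=91
Option E: A[0] 5->-4, delta=-9, new_sum=93+(-9)=84

Answer: C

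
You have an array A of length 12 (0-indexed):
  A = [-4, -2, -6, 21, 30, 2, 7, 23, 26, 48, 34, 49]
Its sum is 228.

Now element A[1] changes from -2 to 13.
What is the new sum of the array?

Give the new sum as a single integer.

Answer: 243

Derivation:
Old value at index 1: -2
New value at index 1: 13
Delta = 13 - -2 = 15
New sum = old_sum + delta = 228 + (15) = 243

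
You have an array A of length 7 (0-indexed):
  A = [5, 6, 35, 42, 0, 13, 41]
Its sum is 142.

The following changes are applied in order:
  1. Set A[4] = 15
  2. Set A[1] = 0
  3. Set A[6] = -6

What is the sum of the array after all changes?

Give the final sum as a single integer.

Answer: 104

Derivation:
Initial sum: 142
Change 1: A[4] 0 -> 15, delta = 15, sum = 157
Change 2: A[1] 6 -> 0, delta = -6, sum = 151
Change 3: A[6] 41 -> -6, delta = -47, sum = 104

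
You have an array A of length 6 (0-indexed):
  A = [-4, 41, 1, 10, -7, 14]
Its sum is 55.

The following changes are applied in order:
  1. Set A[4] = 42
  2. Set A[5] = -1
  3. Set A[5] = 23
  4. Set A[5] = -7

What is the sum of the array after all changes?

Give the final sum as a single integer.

Initial sum: 55
Change 1: A[4] -7 -> 42, delta = 49, sum = 104
Change 2: A[5] 14 -> -1, delta = -15, sum = 89
Change 3: A[5] -1 -> 23, delta = 24, sum = 113
Change 4: A[5] 23 -> -7, delta = -30, sum = 83

Answer: 83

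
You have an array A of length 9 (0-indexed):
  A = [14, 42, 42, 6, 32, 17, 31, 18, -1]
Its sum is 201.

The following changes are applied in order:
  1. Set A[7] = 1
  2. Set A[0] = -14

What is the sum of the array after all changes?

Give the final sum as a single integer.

Answer: 156

Derivation:
Initial sum: 201
Change 1: A[7] 18 -> 1, delta = -17, sum = 184
Change 2: A[0] 14 -> -14, delta = -28, sum = 156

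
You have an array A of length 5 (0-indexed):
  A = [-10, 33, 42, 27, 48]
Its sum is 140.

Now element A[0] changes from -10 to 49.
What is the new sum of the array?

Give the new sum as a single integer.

Answer: 199

Derivation:
Old value at index 0: -10
New value at index 0: 49
Delta = 49 - -10 = 59
New sum = old_sum + delta = 140 + (59) = 199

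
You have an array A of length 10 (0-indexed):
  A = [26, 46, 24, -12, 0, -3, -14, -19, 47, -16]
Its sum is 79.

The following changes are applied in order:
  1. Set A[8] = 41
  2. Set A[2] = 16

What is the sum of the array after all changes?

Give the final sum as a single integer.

Initial sum: 79
Change 1: A[8] 47 -> 41, delta = -6, sum = 73
Change 2: A[2] 24 -> 16, delta = -8, sum = 65

Answer: 65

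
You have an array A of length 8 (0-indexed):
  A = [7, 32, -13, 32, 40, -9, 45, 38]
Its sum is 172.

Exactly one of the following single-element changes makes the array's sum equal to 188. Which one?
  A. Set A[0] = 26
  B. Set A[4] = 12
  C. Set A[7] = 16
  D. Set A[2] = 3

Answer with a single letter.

Option A: A[0] 7->26, delta=19, new_sum=172+(19)=191
Option B: A[4] 40->12, delta=-28, new_sum=172+(-28)=144
Option C: A[7] 38->16, delta=-22, new_sum=172+(-22)=150
Option D: A[2] -13->3, delta=16, new_sum=172+(16)=188 <-- matches target

Answer: D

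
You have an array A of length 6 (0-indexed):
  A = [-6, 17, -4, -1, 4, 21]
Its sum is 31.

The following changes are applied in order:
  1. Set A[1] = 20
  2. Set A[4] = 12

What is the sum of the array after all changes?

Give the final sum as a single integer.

Answer: 42

Derivation:
Initial sum: 31
Change 1: A[1] 17 -> 20, delta = 3, sum = 34
Change 2: A[4] 4 -> 12, delta = 8, sum = 42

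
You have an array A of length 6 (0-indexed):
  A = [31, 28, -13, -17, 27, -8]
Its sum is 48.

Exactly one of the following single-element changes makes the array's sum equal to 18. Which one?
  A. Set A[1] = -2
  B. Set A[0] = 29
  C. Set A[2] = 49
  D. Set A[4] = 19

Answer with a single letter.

Answer: A

Derivation:
Option A: A[1] 28->-2, delta=-30, new_sum=48+(-30)=18 <-- matches target
Option B: A[0] 31->29, delta=-2, new_sum=48+(-2)=46
Option C: A[2] -13->49, delta=62, new_sum=48+(62)=110
Option D: A[4] 27->19, delta=-8, new_sum=48+(-8)=40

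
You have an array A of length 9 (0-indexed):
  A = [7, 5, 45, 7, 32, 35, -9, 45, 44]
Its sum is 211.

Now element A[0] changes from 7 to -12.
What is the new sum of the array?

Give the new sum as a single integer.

Old value at index 0: 7
New value at index 0: -12
Delta = -12 - 7 = -19
New sum = old_sum + delta = 211 + (-19) = 192

Answer: 192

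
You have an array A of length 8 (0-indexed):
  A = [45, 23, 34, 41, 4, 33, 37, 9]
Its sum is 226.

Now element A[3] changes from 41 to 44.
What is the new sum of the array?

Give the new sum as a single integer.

Answer: 229

Derivation:
Old value at index 3: 41
New value at index 3: 44
Delta = 44 - 41 = 3
New sum = old_sum + delta = 226 + (3) = 229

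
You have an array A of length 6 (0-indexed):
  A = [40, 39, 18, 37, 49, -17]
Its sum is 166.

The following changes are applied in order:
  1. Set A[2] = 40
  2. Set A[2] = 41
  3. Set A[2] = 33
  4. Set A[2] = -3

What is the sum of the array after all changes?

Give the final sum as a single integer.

Initial sum: 166
Change 1: A[2] 18 -> 40, delta = 22, sum = 188
Change 2: A[2] 40 -> 41, delta = 1, sum = 189
Change 3: A[2] 41 -> 33, delta = -8, sum = 181
Change 4: A[2] 33 -> -3, delta = -36, sum = 145

Answer: 145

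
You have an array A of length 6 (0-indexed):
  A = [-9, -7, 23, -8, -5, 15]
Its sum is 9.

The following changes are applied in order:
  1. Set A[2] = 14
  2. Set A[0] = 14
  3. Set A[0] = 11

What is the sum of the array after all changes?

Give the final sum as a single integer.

Answer: 20

Derivation:
Initial sum: 9
Change 1: A[2] 23 -> 14, delta = -9, sum = 0
Change 2: A[0] -9 -> 14, delta = 23, sum = 23
Change 3: A[0] 14 -> 11, delta = -3, sum = 20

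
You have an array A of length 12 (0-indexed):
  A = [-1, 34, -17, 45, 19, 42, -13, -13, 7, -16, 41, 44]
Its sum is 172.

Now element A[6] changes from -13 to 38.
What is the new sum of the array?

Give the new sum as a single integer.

Old value at index 6: -13
New value at index 6: 38
Delta = 38 - -13 = 51
New sum = old_sum + delta = 172 + (51) = 223

Answer: 223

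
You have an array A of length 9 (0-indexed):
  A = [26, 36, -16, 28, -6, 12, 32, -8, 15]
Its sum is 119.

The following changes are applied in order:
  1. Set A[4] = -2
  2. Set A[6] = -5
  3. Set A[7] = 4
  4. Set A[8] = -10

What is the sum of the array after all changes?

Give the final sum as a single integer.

Answer: 73

Derivation:
Initial sum: 119
Change 1: A[4] -6 -> -2, delta = 4, sum = 123
Change 2: A[6] 32 -> -5, delta = -37, sum = 86
Change 3: A[7] -8 -> 4, delta = 12, sum = 98
Change 4: A[8] 15 -> -10, delta = -25, sum = 73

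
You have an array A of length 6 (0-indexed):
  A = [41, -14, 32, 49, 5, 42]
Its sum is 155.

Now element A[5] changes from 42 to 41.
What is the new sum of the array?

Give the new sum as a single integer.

Answer: 154

Derivation:
Old value at index 5: 42
New value at index 5: 41
Delta = 41 - 42 = -1
New sum = old_sum + delta = 155 + (-1) = 154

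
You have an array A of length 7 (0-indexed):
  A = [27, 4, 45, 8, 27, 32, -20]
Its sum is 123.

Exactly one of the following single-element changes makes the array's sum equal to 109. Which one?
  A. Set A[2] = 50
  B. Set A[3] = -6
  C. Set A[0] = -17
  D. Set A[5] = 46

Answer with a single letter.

Option A: A[2] 45->50, delta=5, new_sum=123+(5)=128
Option B: A[3] 8->-6, delta=-14, new_sum=123+(-14)=109 <-- matches target
Option C: A[0] 27->-17, delta=-44, new_sum=123+(-44)=79
Option D: A[5] 32->46, delta=14, new_sum=123+(14)=137

Answer: B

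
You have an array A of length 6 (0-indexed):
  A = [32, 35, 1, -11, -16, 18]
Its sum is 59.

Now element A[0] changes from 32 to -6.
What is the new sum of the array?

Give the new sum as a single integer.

Answer: 21

Derivation:
Old value at index 0: 32
New value at index 0: -6
Delta = -6 - 32 = -38
New sum = old_sum + delta = 59 + (-38) = 21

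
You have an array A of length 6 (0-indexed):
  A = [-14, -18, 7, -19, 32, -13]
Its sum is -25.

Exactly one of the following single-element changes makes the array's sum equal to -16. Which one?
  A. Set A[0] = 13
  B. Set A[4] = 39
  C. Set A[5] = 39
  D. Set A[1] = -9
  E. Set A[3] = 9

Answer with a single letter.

Answer: D

Derivation:
Option A: A[0] -14->13, delta=27, new_sum=-25+(27)=2
Option B: A[4] 32->39, delta=7, new_sum=-25+(7)=-18
Option C: A[5] -13->39, delta=52, new_sum=-25+(52)=27
Option D: A[1] -18->-9, delta=9, new_sum=-25+(9)=-16 <-- matches target
Option E: A[3] -19->9, delta=28, new_sum=-25+(28)=3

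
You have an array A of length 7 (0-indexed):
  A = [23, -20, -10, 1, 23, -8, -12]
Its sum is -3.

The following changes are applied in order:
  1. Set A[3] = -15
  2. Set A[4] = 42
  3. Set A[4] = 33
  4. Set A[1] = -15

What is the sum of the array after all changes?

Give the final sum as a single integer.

Answer: -4

Derivation:
Initial sum: -3
Change 1: A[3] 1 -> -15, delta = -16, sum = -19
Change 2: A[4] 23 -> 42, delta = 19, sum = 0
Change 3: A[4] 42 -> 33, delta = -9, sum = -9
Change 4: A[1] -20 -> -15, delta = 5, sum = -4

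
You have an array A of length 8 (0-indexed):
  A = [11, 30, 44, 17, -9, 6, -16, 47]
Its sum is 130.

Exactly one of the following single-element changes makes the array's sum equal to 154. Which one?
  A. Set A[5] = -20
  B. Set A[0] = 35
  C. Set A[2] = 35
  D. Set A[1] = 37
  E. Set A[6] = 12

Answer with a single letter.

Answer: B

Derivation:
Option A: A[5] 6->-20, delta=-26, new_sum=130+(-26)=104
Option B: A[0] 11->35, delta=24, new_sum=130+(24)=154 <-- matches target
Option C: A[2] 44->35, delta=-9, new_sum=130+(-9)=121
Option D: A[1] 30->37, delta=7, new_sum=130+(7)=137
Option E: A[6] -16->12, delta=28, new_sum=130+(28)=158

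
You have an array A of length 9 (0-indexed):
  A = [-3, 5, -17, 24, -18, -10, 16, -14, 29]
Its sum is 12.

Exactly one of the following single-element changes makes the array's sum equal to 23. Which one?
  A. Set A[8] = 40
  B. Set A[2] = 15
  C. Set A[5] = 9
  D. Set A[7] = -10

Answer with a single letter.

Answer: A

Derivation:
Option A: A[8] 29->40, delta=11, new_sum=12+(11)=23 <-- matches target
Option B: A[2] -17->15, delta=32, new_sum=12+(32)=44
Option C: A[5] -10->9, delta=19, new_sum=12+(19)=31
Option D: A[7] -14->-10, delta=4, new_sum=12+(4)=16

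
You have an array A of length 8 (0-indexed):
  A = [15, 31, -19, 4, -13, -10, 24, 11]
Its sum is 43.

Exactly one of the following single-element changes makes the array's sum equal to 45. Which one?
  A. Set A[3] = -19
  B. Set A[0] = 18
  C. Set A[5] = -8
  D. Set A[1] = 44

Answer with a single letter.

Option A: A[3] 4->-19, delta=-23, new_sum=43+(-23)=20
Option B: A[0] 15->18, delta=3, new_sum=43+(3)=46
Option C: A[5] -10->-8, delta=2, new_sum=43+(2)=45 <-- matches target
Option D: A[1] 31->44, delta=13, new_sum=43+(13)=56

Answer: C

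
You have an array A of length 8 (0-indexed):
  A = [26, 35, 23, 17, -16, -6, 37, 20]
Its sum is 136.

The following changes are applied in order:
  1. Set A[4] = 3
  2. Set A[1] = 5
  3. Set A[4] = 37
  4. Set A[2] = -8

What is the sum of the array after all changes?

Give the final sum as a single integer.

Initial sum: 136
Change 1: A[4] -16 -> 3, delta = 19, sum = 155
Change 2: A[1] 35 -> 5, delta = -30, sum = 125
Change 3: A[4] 3 -> 37, delta = 34, sum = 159
Change 4: A[2] 23 -> -8, delta = -31, sum = 128

Answer: 128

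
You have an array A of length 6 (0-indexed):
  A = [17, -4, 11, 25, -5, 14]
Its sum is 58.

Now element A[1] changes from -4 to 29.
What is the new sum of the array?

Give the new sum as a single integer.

Answer: 91

Derivation:
Old value at index 1: -4
New value at index 1: 29
Delta = 29 - -4 = 33
New sum = old_sum + delta = 58 + (33) = 91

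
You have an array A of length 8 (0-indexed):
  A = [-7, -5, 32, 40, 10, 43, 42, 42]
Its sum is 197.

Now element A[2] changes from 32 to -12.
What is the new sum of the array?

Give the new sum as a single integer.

Answer: 153

Derivation:
Old value at index 2: 32
New value at index 2: -12
Delta = -12 - 32 = -44
New sum = old_sum + delta = 197 + (-44) = 153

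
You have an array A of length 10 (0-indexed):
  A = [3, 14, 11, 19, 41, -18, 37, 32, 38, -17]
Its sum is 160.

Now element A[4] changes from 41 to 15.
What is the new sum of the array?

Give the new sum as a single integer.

Old value at index 4: 41
New value at index 4: 15
Delta = 15 - 41 = -26
New sum = old_sum + delta = 160 + (-26) = 134

Answer: 134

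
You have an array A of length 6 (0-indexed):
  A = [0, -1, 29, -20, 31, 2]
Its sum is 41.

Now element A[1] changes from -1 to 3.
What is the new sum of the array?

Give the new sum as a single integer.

Answer: 45

Derivation:
Old value at index 1: -1
New value at index 1: 3
Delta = 3 - -1 = 4
New sum = old_sum + delta = 41 + (4) = 45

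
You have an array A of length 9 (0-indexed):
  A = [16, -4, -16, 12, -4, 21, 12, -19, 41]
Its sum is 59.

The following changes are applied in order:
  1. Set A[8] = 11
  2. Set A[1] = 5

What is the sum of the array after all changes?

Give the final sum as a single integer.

Initial sum: 59
Change 1: A[8] 41 -> 11, delta = -30, sum = 29
Change 2: A[1] -4 -> 5, delta = 9, sum = 38

Answer: 38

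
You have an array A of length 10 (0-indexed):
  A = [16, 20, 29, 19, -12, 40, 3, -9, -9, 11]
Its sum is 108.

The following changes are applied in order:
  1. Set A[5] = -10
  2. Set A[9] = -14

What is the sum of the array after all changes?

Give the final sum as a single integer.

Initial sum: 108
Change 1: A[5] 40 -> -10, delta = -50, sum = 58
Change 2: A[9] 11 -> -14, delta = -25, sum = 33

Answer: 33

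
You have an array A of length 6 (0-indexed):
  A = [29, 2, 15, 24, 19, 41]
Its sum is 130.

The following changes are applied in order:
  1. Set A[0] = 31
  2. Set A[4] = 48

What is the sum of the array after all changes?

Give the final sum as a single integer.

Initial sum: 130
Change 1: A[0] 29 -> 31, delta = 2, sum = 132
Change 2: A[4] 19 -> 48, delta = 29, sum = 161

Answer: 161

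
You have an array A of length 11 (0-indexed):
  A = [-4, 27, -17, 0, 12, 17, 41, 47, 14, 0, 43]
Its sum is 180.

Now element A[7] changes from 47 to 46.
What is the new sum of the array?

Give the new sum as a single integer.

Answer: 179

Derivation:
Old value at index 7: 47
New value at index 7: 46
Delta = 46 - 47 = -1
New sum = old_sum + delta = 180 + (-1) = 179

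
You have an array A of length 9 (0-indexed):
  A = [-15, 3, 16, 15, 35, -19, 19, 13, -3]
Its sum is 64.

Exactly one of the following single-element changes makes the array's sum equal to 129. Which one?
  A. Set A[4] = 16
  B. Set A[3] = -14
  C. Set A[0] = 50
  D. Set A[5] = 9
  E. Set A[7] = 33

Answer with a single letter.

Answer: C

Derivation:
Option A: A[4] 35->16, delta=-19, new_sum=64+(-19)=45
Option B: A[3] 15->-14, delta=-29, new_sum=64+(-29)=35
Option C: A[0] -15->50, delta=65, new_sum=64+(65)=129 <-- matches target
Option D: A[5] -19->9, delta=28, new_sum=64+(28)=92
Option E: A[7] 13->33, delta=20, new_sum=64+(20)=84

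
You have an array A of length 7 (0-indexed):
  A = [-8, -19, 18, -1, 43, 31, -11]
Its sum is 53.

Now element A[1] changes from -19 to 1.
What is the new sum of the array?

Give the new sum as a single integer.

Old value at index 1: -19
New value at index 1: 1
Delta = 1 - -19 = 20
New sum = old_sum + delta = 53 + (20) = 73

Answer: 73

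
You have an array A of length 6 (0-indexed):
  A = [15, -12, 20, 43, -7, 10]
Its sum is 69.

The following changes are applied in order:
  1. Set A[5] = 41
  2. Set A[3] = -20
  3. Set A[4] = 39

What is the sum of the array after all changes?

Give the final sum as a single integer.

Answer: 83

Derivation:
Initial sum: 69
Change 1: A[5] 10 -> 41, delta = 31, sum = 100
Change 2: A[3] 43 -> -20, delta = -63, sum = 37
Change 3: A[4] -7 -> 39, delta = 46, sum = 83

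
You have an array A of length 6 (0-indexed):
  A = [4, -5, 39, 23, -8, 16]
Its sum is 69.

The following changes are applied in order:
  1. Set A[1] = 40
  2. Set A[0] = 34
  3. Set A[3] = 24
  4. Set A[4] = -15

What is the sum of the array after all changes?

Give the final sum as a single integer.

Answer: 138

Derivation:
Initial sum: 69
Change 1: A[1] -5 -> 40, delta = 45, sum = 114
Change 2: A[0] 4 -> 34, delta = 30, sum = 144
Change 3: A[3] 23 -> 24, delta = 1, sum = 145
Change 4: A[4] -8 -> -15, delta = -7, sum = 138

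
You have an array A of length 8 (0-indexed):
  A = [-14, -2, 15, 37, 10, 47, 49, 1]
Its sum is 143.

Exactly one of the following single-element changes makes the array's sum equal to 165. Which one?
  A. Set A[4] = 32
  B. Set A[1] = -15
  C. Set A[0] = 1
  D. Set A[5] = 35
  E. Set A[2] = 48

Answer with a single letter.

Option A: A[4] 10->32, delta=22, new_sum=143+(22)=165 <-- matches target
Option B: A[1] -2->-15, delta=-13, new_sum=143+(-13)=130
Option C: A[0] -14->1, delta=15, new_sum=143+(15)=158
Option D: A[5] 47->35, delta=-12, new_sum=143+(-12)=131
Option E: A[2] 15->48, delta=33, new_sum=143+(33)=176

Answer: A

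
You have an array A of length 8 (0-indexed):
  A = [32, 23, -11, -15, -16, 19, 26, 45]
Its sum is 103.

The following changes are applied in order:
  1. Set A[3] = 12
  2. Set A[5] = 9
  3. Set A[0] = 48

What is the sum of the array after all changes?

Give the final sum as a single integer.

Answer: 136

Derivation:
Initial sum: 103
Change 1: A[3] -15 -> 12, delta = 27, sum = 130
Change 2: A[5] 19 -> 9, delta = -10, sum = 120
Change 3: A[0] 32 -> 48, delta = 16, sum = 136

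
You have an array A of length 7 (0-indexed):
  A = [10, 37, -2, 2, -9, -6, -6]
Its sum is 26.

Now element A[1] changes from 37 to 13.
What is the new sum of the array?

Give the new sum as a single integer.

Old value at index 1: 37
New value at index 1: 13
Delta = 13 - 37 = -24
New sum = old_sum + delta = 26 + (-24) = 2

Answer: 2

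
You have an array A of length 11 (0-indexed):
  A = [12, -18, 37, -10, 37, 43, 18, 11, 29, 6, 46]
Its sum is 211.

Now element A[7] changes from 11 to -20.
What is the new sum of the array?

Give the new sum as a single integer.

Answer: 180

Derivation:
Old value at index 7: 11
New value at index 7: -20
Delta = -20 - 11 = -31
New sum = old_sum + delta = 211 + (-31) = 180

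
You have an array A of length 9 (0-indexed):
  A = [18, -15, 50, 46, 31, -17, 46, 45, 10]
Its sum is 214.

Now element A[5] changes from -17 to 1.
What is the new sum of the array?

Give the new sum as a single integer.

Answer: 232

Derivation:
Old value at index 5: -17
New value at index 5: 1
Delta = 1 - -17 = 18
New sum = old_sum + delta = 214 + (18) = 232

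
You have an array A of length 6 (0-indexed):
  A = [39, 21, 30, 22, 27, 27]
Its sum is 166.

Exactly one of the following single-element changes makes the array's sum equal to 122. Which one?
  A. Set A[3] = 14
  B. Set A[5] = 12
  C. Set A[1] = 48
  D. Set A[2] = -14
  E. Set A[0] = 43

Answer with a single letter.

Answer: D

Derivation:
Option A: A[3] 22->14, delta=-8, new_sum=166+(-8)=158
Option B: A[5] 27->12, delta=-15, new_sum=166+(-15)=151
Option C: A[1] 21->48, delta=27, new_sum=166+(27)=193
Option D: A[2] 30->-14, delta=-44, new_sum=166+(-44)=122 <-- matches target
Option E: A[0] 39->43, delta=4, new_sum=166+(4)=170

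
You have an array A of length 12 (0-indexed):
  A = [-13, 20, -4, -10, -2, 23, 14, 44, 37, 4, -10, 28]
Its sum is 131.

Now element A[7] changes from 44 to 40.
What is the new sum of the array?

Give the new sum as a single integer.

Answer: 127

Derivation:
Old value at index 7: 44
New value at index 7: 40
Delta = 40 - 44 = -4
New sum = old_sum + delta = 131 + (-4) = 127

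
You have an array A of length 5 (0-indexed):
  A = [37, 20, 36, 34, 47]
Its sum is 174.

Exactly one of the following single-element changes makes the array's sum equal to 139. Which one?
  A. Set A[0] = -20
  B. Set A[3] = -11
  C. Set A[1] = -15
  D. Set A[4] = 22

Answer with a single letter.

Option A: A[0] 37->-20, delta=-57, new_sum=174+(-57)=117
Option B: A[3] 34->-11, delta=-45, new_sum=174+(-45)=129
Option C: A[1] 20->-15, delta=-35, new_sum=174+(-35)=139 <-- matches target
Option D: A[4] 47->22, delta=-25, new_sum=174+(-25)=149

Answer: C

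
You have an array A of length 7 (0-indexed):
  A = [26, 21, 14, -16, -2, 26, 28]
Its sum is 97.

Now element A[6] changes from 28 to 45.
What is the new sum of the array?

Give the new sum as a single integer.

Answer: 114

Derivation:
Old value at index 6: 28
New value at index 6: 45
Delta = 45 - 28 = 17
New sum = old_sum + delta = 97 + (17) = 114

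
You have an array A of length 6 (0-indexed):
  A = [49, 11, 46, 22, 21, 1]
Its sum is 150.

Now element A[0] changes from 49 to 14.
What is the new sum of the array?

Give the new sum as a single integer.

Answer: 115

Derivation:
Old value at index 0: 49
New value at index 0: 14
Delta = 14 - 49 = -35
New sum = old_sum + delta = 150 + (-35) = 115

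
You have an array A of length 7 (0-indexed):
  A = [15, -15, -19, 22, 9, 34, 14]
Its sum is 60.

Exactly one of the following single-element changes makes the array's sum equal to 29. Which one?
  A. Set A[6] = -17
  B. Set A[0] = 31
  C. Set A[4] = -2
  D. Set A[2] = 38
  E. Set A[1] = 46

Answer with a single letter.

Answer: A

Derivation:
Option A: A[6] 14->-17, delta=-31, new_sum=60+(-31)=29 <-- matches target
Option B: A[0] 15->31, delta=16, new_sum=60+(16)=76
Option C: A[4] 9->-2, delta=-11, new_sum=60+(-11)=49
Option D: A[2] -19->38, delta=57, new_sum=60+(57)=117
Option E: A[1] -15->46, delta=61, new_sum=60+(61)=121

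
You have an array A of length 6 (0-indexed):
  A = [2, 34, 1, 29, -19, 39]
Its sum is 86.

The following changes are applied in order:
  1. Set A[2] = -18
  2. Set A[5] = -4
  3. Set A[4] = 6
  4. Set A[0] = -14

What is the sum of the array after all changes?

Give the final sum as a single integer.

Answer: 33

Derivation:
Initial sum: 86
Change 1: A[2] 1 -> -18, delta = -19, sum = 67
Change 2: A[5] 39 -> -4, delta = -43, sum = 24
Change 3: A[4] -19 -> 6, delta = 25, sum = 49
Change 4: A[0] 2 -> -14, delta = -16, sum = 33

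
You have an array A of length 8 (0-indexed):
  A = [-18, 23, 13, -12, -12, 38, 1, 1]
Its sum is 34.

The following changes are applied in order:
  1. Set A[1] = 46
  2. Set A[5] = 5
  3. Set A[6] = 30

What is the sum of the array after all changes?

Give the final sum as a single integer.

Answer: 53

Derivation:
Initial sum: 34
Change 1: A[1] 23 -> 46, delta = 23, sum = 57
Change 2: A[5] 38 -> 5, delta = -33, sum = 24
Change 3: A[6] 1 -> 30, delta = 29, sum = 53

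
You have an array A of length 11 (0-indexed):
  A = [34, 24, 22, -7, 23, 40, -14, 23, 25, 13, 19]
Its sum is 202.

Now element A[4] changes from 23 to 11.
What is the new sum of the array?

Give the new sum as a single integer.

Old value at index 4: 23
New value at index 4: 11
Delta = 11 - 23 = -12
New sum = old_sum + delta = 202 + (-12) = 190

Answer: 190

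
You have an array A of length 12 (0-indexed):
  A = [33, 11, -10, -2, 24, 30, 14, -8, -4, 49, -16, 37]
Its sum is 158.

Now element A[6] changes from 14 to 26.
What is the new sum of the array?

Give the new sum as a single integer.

Old value at index 6: 14
New value at index 6: 26
Delta = 26 - 14 = 12
New sum = old_sum + delta = 158 + (12) = 170

Answer: 170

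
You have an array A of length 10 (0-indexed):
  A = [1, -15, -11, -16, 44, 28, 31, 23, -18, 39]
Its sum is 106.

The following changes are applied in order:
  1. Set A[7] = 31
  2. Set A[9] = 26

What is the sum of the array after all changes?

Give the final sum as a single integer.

Initial sum: 106
Change 1: A[7] 23 -> 31, delta = 8, sum = 114
Change 2: A[9] 39 -> 26, delta = -13, sum = 101

Answer: 101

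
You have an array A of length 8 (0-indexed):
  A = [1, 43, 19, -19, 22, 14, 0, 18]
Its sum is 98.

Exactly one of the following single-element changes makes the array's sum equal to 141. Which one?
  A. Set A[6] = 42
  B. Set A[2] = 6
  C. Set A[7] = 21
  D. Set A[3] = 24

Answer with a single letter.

Answer: D

Derivation:
Option A: A[6] 0->42, delta=42, new_sum=98+(42)=140
Option B: A[2] 19->6, delta=-13, new_sum=98+(-13)=85
Option C: A[7] 18->21, delta=3, new_sum=98+(3)=101
Option D: A[3] -19->24, delta=43, new_sum=98+(43)=141 <-- matches target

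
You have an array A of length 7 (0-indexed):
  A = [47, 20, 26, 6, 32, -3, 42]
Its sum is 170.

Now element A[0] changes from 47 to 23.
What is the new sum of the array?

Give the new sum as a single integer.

Old value at index 0: 47
New value at index 0: 23
Delta = 23 - 47 = -24
New sum = old_sum + delta = 170 + (-24) = 146

Answer: 146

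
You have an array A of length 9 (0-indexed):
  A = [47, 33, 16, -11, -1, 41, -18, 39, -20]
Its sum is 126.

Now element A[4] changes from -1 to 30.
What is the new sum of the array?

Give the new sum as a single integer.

Old value at index 4: -1
New value at index 4: 30
Delta = 30 - -1 = 31
New sum = old_sum + delta = 126 + (31) = 157

Answer: 157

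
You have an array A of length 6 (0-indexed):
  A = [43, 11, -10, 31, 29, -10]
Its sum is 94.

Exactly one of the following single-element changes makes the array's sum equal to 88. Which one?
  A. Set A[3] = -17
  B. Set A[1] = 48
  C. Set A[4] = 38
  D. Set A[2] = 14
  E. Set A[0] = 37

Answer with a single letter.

Option A: A[3] 31->-17, delta=-48, new_sum=94+(-48)=46
Option B: A[1] 11->48, delta=37, new_sum=94+(37)=131
Option C: A[4] 29->38, delta=9, new_sum=94+(9)=103
Option D: A[2] -10->14, delta=24, new_sum=94+(24)=118
Option E: A[0] 43->37, delta=-6, new_sum=94+(-6)=88 <-- matches target

Answer: E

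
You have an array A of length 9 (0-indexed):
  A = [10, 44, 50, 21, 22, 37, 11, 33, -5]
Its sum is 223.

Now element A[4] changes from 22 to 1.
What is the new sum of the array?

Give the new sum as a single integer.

Old value at index 4: 22
New value at index 4: 1
Delta = 1 - 22 = -21
New sum = old_sum + delta = 223 + (-21) = 202

Answer: 202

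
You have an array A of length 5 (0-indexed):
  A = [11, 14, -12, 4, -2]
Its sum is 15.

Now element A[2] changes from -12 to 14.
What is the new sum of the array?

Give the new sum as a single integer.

Old value at index 2: -12
New value at index 2: 14
Delta = 14 - -12 = 26
New sum = old_sum + delta = 15 + (26) = 41

Answer: 41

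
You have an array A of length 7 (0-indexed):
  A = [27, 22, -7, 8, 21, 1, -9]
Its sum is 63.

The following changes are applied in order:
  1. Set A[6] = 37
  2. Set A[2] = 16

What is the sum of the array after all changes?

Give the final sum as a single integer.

Answer: 132

Derivation:
Initial sum: 63
Change 1: A[6] -9 -> 37, delta = 46, sum = 109
Change 2: A[2] -7 -> 16, delta = 23, sum = 132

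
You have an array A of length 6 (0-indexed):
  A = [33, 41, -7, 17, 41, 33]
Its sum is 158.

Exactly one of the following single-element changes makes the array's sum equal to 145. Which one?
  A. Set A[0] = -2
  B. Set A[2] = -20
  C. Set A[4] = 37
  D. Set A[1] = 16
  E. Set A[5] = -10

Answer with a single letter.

Option A: A[0] 33->-2, delta=-35, new_sum=158+(-35)=123
Option B: A[2] -7->-20, delta=-13, new_sum=158+(-13)=145 <-- matches target
Option C: A[4] 41->37, delta=-4, new_sum=158+(-4)=154
Option D: A[1] 41->16, delta=-25, new_sum=158+(-25)=133
Option E: A[5] 33->-10, delta=-43, new_sum=158+(-43)=115

Answer: B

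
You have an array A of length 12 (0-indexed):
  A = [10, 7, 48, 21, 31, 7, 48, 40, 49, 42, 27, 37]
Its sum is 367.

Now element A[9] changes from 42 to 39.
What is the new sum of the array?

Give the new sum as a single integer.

Old value at index 9: 42
New value at index 9: 39
Delta = 39 - 42 = -3
New sum = old_sum + delta = 367 + (-3) = 364

Answer: 364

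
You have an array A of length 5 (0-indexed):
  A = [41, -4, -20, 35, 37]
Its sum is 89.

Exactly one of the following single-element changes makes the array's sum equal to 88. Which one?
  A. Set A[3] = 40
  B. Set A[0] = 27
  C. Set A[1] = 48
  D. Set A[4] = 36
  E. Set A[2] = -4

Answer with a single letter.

Answer: D

Derivation:
Option A: A[3] 35->40, delta=5, new_sum=89+(5)=94
Option B: A[0] 41->27, delta=-14, new_sum=89+(-14)=75
Option C: A[1] -4->48, delta=52, new_sum=89+(52)=141
Option D: A[4] 37->36, delta=-1, new_sum=89+(-1)=88 <-- matches target
Option E: A[2] -20->-4, delta=16, new_sum=89+(16)=105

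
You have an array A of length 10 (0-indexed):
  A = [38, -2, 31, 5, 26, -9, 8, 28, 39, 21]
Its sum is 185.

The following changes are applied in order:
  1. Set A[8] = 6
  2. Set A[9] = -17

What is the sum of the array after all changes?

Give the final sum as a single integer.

Answer: 114

Derivation:
Initial sum: 185
Change 1: A[8] 39 -> 6, delta = -33, sum = 152
Change 2: A[9] 21 -> -17, delta = -38, sum = 114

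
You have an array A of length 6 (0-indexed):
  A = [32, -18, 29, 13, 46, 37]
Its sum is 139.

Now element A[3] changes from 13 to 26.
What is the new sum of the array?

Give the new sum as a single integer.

Old value at index 3: 13
New value at index 3: 26
Delta = 26 - 13 = 13
New sum = old_sum + delta = 139 + (13) = 152

Answer: 152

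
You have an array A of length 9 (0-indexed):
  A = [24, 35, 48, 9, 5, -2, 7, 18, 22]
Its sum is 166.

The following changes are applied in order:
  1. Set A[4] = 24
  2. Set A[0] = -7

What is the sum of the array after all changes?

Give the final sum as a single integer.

Answer: 154

Derivation:
Initial sum: 166
Change 1: A[4] 5 -> 24, delta = 19, sum = 185
Change 2: A[0] 24 -> -7, delta = -31, sum = 154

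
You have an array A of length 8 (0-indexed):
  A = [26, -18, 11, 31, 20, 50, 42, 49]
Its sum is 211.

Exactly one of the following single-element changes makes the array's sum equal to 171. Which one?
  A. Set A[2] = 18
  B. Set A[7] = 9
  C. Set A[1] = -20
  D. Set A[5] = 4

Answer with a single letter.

Answer: B

Derivation:
Option A: A[2] 11->18, delta=7, new_sum=211+(7)=218
Option B: A[7] 49->9, delta=-40, new_sum=211+(-40)=171 <-- matches target
Option C: A[1] -18->-20, delta=-2, new_sum=211+(-2)=209
Option D: A[5] 50->4, delta=-46, new_sum=211+(-46)=165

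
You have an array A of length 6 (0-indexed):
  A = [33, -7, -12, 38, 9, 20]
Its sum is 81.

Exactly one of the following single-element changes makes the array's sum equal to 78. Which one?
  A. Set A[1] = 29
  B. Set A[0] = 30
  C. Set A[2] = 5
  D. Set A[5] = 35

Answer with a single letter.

Answer: B

Derivation:
Option A: A[1] -7->29, delta=36, new_sum=81+(36)=117
Option B: A[0] 33->30, delta=-3, new_sum=81+(-3)=78 <-- matches target
Option C: A[2] -12->5, delta=17, new_sum=81+(17)=98
Option D: A[5] 20->35, delta=15, new_sum=81+(15)=96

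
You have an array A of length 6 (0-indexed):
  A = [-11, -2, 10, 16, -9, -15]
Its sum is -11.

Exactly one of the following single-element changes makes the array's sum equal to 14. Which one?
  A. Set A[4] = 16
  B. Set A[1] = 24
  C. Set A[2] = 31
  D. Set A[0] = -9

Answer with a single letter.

Answer: A

Derivation:
Option A: A[4] -9->16, delta=25, new_sum=-11+(25)=14 <-- matches target
Option B: A[1] -2->24, delta=26, new_sum=-11+(26)=15
Option C: A[2] 10->31, delta=21, new_sum=-11+(21)=10
Option D: A[0] -11->-9, delta=2, new_sum=-11+(2)=-9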